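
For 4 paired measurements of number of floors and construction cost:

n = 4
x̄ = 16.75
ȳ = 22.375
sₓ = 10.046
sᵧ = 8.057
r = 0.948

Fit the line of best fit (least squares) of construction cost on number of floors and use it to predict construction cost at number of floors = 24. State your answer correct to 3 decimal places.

27.887

b = r · sᵧ/sₓ = 0.948 · 8.057/10.046 = 0.760306
a = ȳ − b·x̄ = 22.375 − 0.760306·16.75 = 9.639871
ŷ(24) = a + b·24 = 9.639871 + 0.760306·24 = 27.887220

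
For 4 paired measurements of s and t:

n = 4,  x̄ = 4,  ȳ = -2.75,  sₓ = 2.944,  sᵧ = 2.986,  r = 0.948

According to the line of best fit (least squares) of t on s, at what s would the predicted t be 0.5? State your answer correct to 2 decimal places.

b = r · sᵧ/sₓ = 0.948 · 2.986/2.944 = 0.961524
a = ȳ − b·x̄ = -2.75 − 0.961524·4 = -6.596098
Set a + b·x = 0.5: x = (0.5 − (-6.596098)) / 0.961524 = 7.380049

7.38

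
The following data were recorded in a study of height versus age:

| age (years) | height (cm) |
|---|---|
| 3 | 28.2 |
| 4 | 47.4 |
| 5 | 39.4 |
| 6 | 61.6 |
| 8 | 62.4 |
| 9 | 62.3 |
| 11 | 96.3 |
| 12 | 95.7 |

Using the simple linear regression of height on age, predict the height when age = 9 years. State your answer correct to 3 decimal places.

n = 8, Σx = 58, Σy = 493.3, Σxy = 4108.4, Σx² = 496
Sxx = Σx² − (Σx)²/n = 496 − 420.5 = 75.5
Sxy = Σxy − (Σx)(Σy)/n = 4108.4 − 3576.425 = 531.975
b = Sxy/Sxx = 531.975/75.5 = 7.046026
a = ȳ − b·x̄ = 61.6625 − 7.046026·7.25 = 10.578808
ŷ(9) = a + b·9 = 10.578808 + 7.046026·9 = 73.993046

73.993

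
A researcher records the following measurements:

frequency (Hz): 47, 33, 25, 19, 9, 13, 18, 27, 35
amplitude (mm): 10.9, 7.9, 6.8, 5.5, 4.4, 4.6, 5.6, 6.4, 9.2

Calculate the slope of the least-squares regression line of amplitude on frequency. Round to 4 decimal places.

0.1787

n = 9, Σx = 226, Σy = 61.3, Σxy = 1742.5, Σx² = 6812
Sxx = Σx² − (Σx)²/n = 6812 − 5675.111111 = 1136.888889
Sxy = Σxy − (Σx)(Σy)/n = 1742.5 − 1539.311111 = 203.188889
b = Sxy/Sxx = 203.188889/1136.888889 = 0.178724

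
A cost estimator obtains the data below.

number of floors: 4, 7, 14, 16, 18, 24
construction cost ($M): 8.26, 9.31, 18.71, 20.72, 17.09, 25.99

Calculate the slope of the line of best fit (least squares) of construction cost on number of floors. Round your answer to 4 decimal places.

n = 6, Σx = 83, Σy = 100.08, Σxy = 1623.05, Σx² = 1417
Sxx = Σx² − (Σx)²/n = 1417 − 1148.166667 = 268.833333
Sxy = Σxy − (Σx)(Σy)/n = 1623.05 − 1384.44 = 238.61
b = Sxy/Sxx = 238.61/268.833333 = 0.887576

0.8876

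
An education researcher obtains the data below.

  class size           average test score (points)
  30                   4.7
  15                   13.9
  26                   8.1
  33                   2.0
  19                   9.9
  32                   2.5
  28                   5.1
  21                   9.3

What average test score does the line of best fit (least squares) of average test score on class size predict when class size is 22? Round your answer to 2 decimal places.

n = 8, Σx = 204, Σy = 55.5, Σxy = 1232.3, Σx² = 5500
Sxx = Σx² − (Σx)²/n = 5500 − 5202 = 298
Sxy = Σxy − (Σx)(Σy)/n = 1232.3 − 1415.25 = -182.95
b = Sxy/Sxx = -182.95/298 = -0.613926
a = ȳ − b·x̄ = 6.9375 − (-0.613926)·25.5 = 22.592617
ŷ(22) = a + b·22 = 22.592617 + (-0.613926)·22 = 9.086242

9.09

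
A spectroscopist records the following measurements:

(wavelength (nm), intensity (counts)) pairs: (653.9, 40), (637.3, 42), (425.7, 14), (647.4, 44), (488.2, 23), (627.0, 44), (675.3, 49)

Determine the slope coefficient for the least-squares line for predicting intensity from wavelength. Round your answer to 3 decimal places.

0.132

n = 7, Σx = 4154.8, Σy = 256, Σxy = 159274.3, Σx² = 2521582.08
Sxx = Σx² − (Σx)²/n = 2521582.08 − 2466051.862857 = 55530.217143
Sxy = Σxy − (Σx)(Σy)/n = 159274.3 − 151946.971429 = 7327.328571
b = Sxy/Sxx = 7327.328571/55530.217143 = 0.131952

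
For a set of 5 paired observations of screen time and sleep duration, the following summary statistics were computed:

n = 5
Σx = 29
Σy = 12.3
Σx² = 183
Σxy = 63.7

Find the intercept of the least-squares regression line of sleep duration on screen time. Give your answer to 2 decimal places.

Sxx = Σx² − (Σx)²/n = 183 − 168.2 = 14.8
Sxy = Σxy − (Σx)(Σy)/n = 63.7 − 71.34 = -7.64
b = Sxy/Sxx = -7.64/14.8 = -0.516216
a = ȳ − b·x̄ = 2.46 − (-0.516216)·5.8 = 5.454054

5.45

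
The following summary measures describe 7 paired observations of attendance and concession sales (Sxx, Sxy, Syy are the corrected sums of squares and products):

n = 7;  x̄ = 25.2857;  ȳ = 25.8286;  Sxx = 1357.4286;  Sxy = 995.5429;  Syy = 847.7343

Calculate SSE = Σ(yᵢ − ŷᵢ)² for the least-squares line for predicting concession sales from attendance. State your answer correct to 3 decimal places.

117.600

b = Sxy/Sxx = 995.5429/1357.4286 = 0.733404
SSE = Syy − b·Sxy = 847.7343 − 0.733404·995.5429 = 117.599643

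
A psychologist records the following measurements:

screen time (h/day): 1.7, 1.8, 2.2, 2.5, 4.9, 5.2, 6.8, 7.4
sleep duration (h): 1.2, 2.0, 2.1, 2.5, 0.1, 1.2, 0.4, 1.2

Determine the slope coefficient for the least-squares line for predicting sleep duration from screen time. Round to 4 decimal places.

n = 8, Σx = 32.5, Σy = 10.7, Σxy = 34.84, Σx² = 169.27
Sxx = Σx² − (Σx)²/n = 169.27 − 132.03125 = 37.23875
Sxy = Σxy − (Σx)(Σy)/n = 34.84 − 43.46875 = -8.62875
b = Sxy/Sxx = -8.62875/37.23875 = -0.231714

-0.2317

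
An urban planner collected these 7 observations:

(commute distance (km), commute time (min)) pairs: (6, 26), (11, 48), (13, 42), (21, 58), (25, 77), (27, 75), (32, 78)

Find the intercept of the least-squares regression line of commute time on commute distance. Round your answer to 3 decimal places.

n = 7, Σx = 135, Σy = 404, Σxy = 8894, Σx² = 3145
Sxx = Σx² − (Σx)²/n = 3145 − 2603.571429 = 541.428571
Sxy = Σxy − (Σx)(Σy)/n = 8894 − 7791.428571 = 1102.571429
b = Sxy/Sxx = 1102.571429/541.428571 = 2.036412
a = ȳ − b·x̄ = 57.714286 − 2.036412·19.285714 = 18.440633

18.441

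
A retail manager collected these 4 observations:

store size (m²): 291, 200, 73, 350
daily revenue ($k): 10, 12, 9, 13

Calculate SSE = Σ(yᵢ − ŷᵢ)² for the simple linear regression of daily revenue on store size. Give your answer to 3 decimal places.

5.090

n = 4, Σx = 914, Σy = 44, Σxy = 10517, Σx² = 252510, Σy² = 494
Sxx = Σx² − (Σx)²/n = 252510 − 208849 = 43661
Sxy = Σxy − (Σx)(Σy)/n = 10517 − 10054 = 463
Syy = Σy² − (Σy)²/n = 494 − 484 = 10
b = Sxy/Sxx = 463/43661 = 0.010604
SSE = Syy − b·Sxy = 10 − 0.010604·463 = 5.090149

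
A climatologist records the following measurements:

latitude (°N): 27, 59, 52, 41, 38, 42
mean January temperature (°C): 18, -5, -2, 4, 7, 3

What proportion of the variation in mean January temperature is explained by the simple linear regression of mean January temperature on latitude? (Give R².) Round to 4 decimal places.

n = 6, Σx = 259, Σy = 25, Σxy = 643, Σx² = 11803, Σy² = 427
Sxx = Σx² − (Σx)²/n = 11803 − 11180.166667 = 622.833333
Sxy = Σxy − (Σx)(Σy)/n = 643 − 1079.166667 = -436.166667
Syy = Σy² − (Σy)²/n = 427 − 104.166667 = 322.833333
R² = Sxy²/(Sxx·Syy) = (-436.166667)²/(622.833333·322.833333) = 0.946139

0.9461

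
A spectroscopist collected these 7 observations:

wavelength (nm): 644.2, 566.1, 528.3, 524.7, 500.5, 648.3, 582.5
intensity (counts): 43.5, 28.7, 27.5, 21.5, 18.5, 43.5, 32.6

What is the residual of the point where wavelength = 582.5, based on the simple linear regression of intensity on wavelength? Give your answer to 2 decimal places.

-0.19

n = 7, Σx = 3994.6, Σy = 215.8, Σxy = 126528.87, Σx² = 2299973.22
Sxx = Σx² − (Σx)²/n = 2299973.22 − 2279547.022857 = 20426.197143
Sxy = Σxy − (Σx)(Σy)/n = 126528.87 − 123147.811429 = 3381.058571
b = Sxy/Sxx = 3381.058571/20426.197143 = 0.165526
a = ȳ − b·x̄ = 30.828571 − 0.165526·570.657143 = -63.629795
ŷ(582.5) = -63.629795 + 0.165526·582.5 = 32.788867
residual = y − ŷ = 32.6 − 32.788867 = -0.188867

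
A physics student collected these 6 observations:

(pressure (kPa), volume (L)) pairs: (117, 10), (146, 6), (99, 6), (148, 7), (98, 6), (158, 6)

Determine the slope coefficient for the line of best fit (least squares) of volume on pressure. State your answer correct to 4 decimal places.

-0.0064

n = 6, Σx = 766, Σy = 41, Σxy = 5212, Σx² = 101278
Sxx = Σx² − (Σx)²/n = 101278 − 97792.666667 = 3485.333333
Sxy = Σxy − (Σx)(Σy)/n = 5212 − 5234.333333 = -22.333333
b = Sxy/Sxx = -22.333333/3485.333333 = -0.006408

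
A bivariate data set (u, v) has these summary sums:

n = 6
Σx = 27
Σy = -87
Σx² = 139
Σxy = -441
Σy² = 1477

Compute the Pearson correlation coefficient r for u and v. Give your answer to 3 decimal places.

Sxx = Σx² − (Σx)²/n = 139 − 121.5 = 17.5
Sxy = Σxy − (Σx)(Σy)/n = -441 − (-391.5) = -49.5
Syy = Σy² − (Σy)²/n = 1477 − 1261.5 = 215.5
r = Sxy/√(Sxx·Syy) = -49.5/√(3771.25) = -49.5/61.410504 = -0.806051

-0.806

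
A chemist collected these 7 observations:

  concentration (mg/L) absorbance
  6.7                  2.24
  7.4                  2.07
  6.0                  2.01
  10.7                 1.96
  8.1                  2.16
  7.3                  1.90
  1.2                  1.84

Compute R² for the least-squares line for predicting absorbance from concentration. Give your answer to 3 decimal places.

0.139

n = 7, Σx = 47.4, Σy = 14.18, Σxy = 96.932, Σx² = 370.48, Σy² = 28.8454
Sxx = Σx² − (Σx)²/n = 370.48 − 320.965714 = 49.514286
Sxy = Σxy − (Σx)(Σy)/n = 96.932 − 96.018857 = 0.913143
Syy = Σy² − (Σy)²/n = 28.8454 − 28.724629 = 0.120771
R² = Sxy²/(Sxx·Syy) = (0.913143)²/(49.514286·0.120771) = 0.139439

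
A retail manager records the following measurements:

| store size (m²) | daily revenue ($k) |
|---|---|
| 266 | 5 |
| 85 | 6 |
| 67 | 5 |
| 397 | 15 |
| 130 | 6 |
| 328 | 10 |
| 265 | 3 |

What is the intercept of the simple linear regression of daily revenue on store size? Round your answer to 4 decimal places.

2.6081

n = 7, Σx = 1538, Σy = 50, Σxy = 12985, Σx² = 434788
Sxx = Σx² − (Σx)²/n = 434788 − 337920.571429 = 96867.428571
Sxy = Σxy − (Σx)(Σy)/n = 12985 − 10985.714286 = 1999.285714
b = Sxy/Sxx = 1999.285714/96867.428571 = 0.020639
a = ȳ − b·x̄ = 7.142857 − 0.020639·219.714286 = 2.608086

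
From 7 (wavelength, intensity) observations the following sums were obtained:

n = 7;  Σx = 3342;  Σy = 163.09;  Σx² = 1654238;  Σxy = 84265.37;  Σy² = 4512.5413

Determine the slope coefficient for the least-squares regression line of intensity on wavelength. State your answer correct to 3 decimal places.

Sxx = Σx² − (Σx)²/n = 1654238 − 1595566.285714 = 58671.714286
Sxy = Σxy − (Σx)(Σy)/n = 84265.37 − 77863.825714 = 6401.544286
b = Sxy/Sxx = 6401.544286/58671.714286 = 0.109108

0.109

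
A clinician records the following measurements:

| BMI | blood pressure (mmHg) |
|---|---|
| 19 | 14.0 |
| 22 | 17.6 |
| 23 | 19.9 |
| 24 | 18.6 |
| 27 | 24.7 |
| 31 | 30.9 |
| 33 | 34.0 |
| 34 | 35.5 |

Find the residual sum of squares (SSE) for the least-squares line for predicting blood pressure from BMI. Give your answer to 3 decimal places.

5.295

n = 8, Σx = 213, Σy = 195.2, Σxy = 5511.1, Σx² = 5885, Σy² = 5228.88
Sxx = Σx² − (Σx)²/n = 5885 − 5671.125 = 213.875
Sxy = Σxy − (Σx)(Σy)/n = 5511.1 − 5197.2 = 313.9
Syy = Σy² − (Σy)²/n = 5228.88 − 4762.88 = 466
b = Sxy/Sxx = 313.9/213.875 = 1.467680
SSE = Syy − b·Sxy = 466 − 1.467680·313.9 = 5.295336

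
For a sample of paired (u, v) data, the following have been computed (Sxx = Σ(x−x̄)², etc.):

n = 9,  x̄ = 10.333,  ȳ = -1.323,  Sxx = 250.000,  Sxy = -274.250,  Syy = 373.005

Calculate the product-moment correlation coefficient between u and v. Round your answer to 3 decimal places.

-0.898

r = Sxy/√(Sxx·Syy) = -274.25/√(93251.25) = -274.25/305.370676 = -0.898089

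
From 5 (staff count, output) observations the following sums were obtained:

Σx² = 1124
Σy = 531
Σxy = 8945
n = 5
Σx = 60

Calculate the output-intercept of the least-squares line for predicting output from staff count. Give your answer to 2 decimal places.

Sxx = Σx² − (Σx)²/n = 1124 − 720 = 404
Sxy = Σxy − (Σx)(Σy)/n = 8945 − 6372 = 2573
b = Sxy/Sxx = 2573/404 = 6.368812
a = ȳ − b·x̄ = 106.2 − 6.368812·12 = 29.774257

29.77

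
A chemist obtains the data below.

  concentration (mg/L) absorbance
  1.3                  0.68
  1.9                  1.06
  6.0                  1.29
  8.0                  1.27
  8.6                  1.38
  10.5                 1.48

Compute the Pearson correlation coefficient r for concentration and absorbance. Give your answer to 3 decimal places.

0.909

n = 6, Σx = 36.3, Σy = 7.16, Σxy = 48.206, Σx² = 289.51, Σy² = 8.9578
Sxx = Σx² − (Σx)²/n = 289.51 − 219.615 = 69.895
Sxy = Σxy − (Σx)(Σy)/n = 48.206 − 43.318 = 4.888
Syy = Σy² − (Σy)²/n = 8.9578 − 8.544267 = 0.413533
r = Sxy/√(Sxx·Syy) = 4.888/√(28.903912) = 4.888/5.376236 = 0.909186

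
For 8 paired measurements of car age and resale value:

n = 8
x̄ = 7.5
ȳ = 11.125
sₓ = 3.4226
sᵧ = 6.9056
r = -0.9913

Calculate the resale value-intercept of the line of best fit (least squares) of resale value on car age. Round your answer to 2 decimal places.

26.13

b = r · sᵧ/sₓ = -0.9913 · 6.9056/3.4226 = -2.000094
a = ȳ − b·x̄ = 11.125 − (-2.000094)·7.5 = 26.125704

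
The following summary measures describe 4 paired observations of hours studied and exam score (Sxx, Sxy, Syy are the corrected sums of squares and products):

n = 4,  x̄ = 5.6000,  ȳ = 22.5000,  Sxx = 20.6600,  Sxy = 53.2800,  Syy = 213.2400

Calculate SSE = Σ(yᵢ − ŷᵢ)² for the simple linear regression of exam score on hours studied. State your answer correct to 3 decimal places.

75.836

b = Sxy/Sxx = 53.28/20.66 = 2.578896
SSE = Syy − b·Sxy = 213.24 − 2.578896·53.28 = 75.836399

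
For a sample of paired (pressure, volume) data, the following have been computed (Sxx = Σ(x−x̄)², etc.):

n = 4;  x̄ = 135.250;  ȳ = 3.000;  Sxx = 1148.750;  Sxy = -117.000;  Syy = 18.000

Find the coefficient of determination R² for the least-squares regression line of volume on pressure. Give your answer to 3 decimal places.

R² = Sxy²/(Sxx·Syy) = (-117)²/(1148.75·18) = 0.662024

0.662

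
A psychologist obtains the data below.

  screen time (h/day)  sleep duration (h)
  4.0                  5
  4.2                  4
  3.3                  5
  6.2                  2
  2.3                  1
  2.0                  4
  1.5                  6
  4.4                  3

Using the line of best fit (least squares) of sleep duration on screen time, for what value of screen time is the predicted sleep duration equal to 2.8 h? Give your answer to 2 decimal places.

n = 8, Σx = 27.9, Σy = 30, Σxy = 98.2, Σx² = 113.87
Sxx = Σx² − (Σx)²/n = 113.87 − 97.30125 = 16.56875
Sxy = Σxy − (Σx)(Σy)/n = 98.2 − 104.625 = -6.425
b = Sxy/Sxx = -6.425/16.56875 = -0.387778
a = ȳ − b·x̄ = 3.75 − (-0.387778)·3.4875 = 5.102376
Set a + b·x = 2.8: x = (2.8 − 5.102376) / (-0.387778) = 5.937354

5.94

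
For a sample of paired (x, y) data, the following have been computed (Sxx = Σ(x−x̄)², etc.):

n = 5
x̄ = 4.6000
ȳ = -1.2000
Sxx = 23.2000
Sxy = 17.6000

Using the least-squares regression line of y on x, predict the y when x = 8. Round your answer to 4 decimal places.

1.3793

b = Sxy/Sxx = 17.6/23.2 = 0.758621
a = ȳ − b·x̄ = -1.2 − 0.758621·4.6 = -4.689655
ŷ(8) = a + b·8 = -4.689655 + 0.758621·8 = 1.379310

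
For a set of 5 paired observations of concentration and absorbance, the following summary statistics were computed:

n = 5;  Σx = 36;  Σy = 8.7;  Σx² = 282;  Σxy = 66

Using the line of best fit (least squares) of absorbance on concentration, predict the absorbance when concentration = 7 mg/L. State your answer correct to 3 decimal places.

1.711

Sxx = Σx² − (Σx)²/n = 282 − 259.2 = 22.8
Sxy = Σxy − (Σx)(Σy)/n = 66 − 62.64 = 3.36
b = Sxy/Sxx = 3.36/22.8 = 0.147368
a = ȳ − b·x̄ = 1.74 − 0.147368·7.2 = 0.678947
ŷ(7) = a + b·7 = 0.678947 + 0.147368·7 = 1.710526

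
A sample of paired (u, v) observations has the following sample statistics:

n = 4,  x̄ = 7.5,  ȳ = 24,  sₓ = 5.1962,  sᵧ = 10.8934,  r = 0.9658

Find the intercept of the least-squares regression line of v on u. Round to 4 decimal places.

8.8146

b = r · sᵧ/sₓ = 0.9658 · 10.8934/5.1962 = 2.024719
a = ȳ − b·x̄ = 24 − 2.024719·7.5 = 8.814606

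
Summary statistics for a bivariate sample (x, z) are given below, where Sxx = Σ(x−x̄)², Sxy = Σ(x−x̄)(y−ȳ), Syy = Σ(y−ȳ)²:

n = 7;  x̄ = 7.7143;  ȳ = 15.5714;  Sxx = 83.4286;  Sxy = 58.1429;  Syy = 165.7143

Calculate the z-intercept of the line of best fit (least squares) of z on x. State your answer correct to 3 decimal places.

b = Sxy/Sxx = 58.1429/83.4286 = 0.696918
a = ȳ − b·x̄ = 15.5714 − 0.696918·7.7143 = 10.195165

10.195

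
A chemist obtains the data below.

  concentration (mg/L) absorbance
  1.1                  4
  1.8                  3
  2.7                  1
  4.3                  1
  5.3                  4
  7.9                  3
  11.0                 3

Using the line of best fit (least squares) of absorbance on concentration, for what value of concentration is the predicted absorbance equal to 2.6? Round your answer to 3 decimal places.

n = 7, Σx = 34.1, Σy = 19, Σxy = 94.7, Σx² = 241.73
Sxx = Σx² − (Σx)²/n = 241.73 − 166.115714 = 75.614286
Sxy = Σxy − (Σx)(Σy)/n = 94.7 − 92.557143 = 2.142857
b = Sxy/Sxx = 2.142857/75.614286 = 0.028339
a = ȳ − b·x̄ = 2.714286 − 0.028339·4.871429 = 2.576233
Set a + b·x = 2.6: x = (2.6 − 2.576233) / 0.028339 = 0.838667

0.839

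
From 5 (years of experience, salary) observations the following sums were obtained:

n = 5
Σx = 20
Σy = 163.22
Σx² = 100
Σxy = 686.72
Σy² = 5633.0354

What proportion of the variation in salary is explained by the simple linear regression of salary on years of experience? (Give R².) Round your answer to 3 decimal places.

0.188

Sxx = Σx² − (Σx)²/n = 100 − 80 = 20
Sxy = Σxy − (Σx)(Σy)/n = 686.72 − 652.88 = 33.84
Syy = Σy² − (Σy)²/n = 5633.0354 − 5328.15368 = 304.88172
R² = Sxy²/(Sxx·Syy) = (33.84)²/(20·304.88172) = 0.187802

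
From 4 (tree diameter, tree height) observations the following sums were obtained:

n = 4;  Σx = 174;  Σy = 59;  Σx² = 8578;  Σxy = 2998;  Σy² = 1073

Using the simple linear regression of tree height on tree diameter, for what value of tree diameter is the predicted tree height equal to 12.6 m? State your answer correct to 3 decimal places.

Sxx = Σx² − (Σx)²/n = 8578 − 7569 = 1009
Sxy = Σxy − (Σx)(Σy)/n = 2998 − 2566.5 = 431.5
b = Sxy/Sxx = 431.5/1009 = 0.427651
a = ȳ − b·x̄ = 14.75 − 0.427651·43.5 = -3.852825
Set a + b·x = 12.6: x = (12.6 − (-3.852825)) / 0.427651 = 38.472538

38.473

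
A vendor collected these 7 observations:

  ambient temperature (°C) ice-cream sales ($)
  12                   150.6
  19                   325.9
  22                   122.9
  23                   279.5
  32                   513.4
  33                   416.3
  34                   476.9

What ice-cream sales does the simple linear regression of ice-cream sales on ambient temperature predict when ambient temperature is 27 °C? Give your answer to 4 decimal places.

357.4485

n = 7, Σx = 175, Σy = 2285.5, Σxy = 63512.9, Σx² = 4787
Sxx = Σx² − (Σx)²/n = 4787 − 4375 = 412
Sxy = Σxy − (Σx)(Σy)/n = 63512.9 − 57137.5 = 6375.4
b = Sxy/Sxx = 6375.4/412 = 15.474272
a = ȳ − b·x̄ = 326.5 − 15.474272·25 = -60.356796
ŷ(27) = a + b·27 = -60.356796 + 15.474272·27 = 357.448544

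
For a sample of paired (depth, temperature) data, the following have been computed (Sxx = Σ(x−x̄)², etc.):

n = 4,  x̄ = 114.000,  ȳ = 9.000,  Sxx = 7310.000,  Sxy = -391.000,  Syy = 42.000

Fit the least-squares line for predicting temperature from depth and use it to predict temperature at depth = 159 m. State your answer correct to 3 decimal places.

b = Sxy/Sxx = -391/7310 = -0.053488
a = ȳ − b·x̄ = 9 − (-0.053488)·114 = 15.097674
ŷ(159) = a + b·159 = 15.097674 + (-0.053488)·159 = 6.593023

6.593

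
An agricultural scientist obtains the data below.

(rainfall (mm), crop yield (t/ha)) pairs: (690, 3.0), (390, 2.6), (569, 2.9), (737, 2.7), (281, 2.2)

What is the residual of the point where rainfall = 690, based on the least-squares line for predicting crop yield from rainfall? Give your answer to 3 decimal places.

0.119

n = 5, Σx = 2667, Σy = 13.4, Σxy = 7342.2, Σx² = 1574091
Sxx = Σx² − (Σx)²/n = 1574091 − 1422577.8 = 151513.2
Sxy = Σxy − (Σx)(Σy)/n = 7342.2 − 7147.56 = 194.64
b = Sxy/Sxx = 194.64/151513.2 = 0.001285
a = ȳ − b·x̄ = 2.68 − 0.001285·533.4 = 1.994773
ŷ(690) = 1.994773 + 0.001285·690 = 2.881175
residual = y − ŷ = 3.0 − 2.881175 = 0.118825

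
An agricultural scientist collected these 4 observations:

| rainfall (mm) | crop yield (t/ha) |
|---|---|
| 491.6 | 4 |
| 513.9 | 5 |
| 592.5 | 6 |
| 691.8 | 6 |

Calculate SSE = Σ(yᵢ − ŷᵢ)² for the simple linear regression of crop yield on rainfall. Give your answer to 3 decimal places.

n = 4, Σx = 2289.8, Σy = 21, Σxy = 12241.7, Σx² = 1335407.26, Σy² = 113
Sxx = Σx² − (Σx)²/n = 1335407.26 − 1310796.01 = 24611.25
Sxy = Σxy − (Σx)(Σy)/n = 12241.7 − 12021.45 = 220.25
Syy = Σy² − (Σy)²/n = 113 − 110.25 = 2.75
b = Sxy/Sxx = 220.25/24611.25 = 0.008949
SSE = Syy − b·Sxy = 2.75 − 0.008949·220.25 = 0.778948

0.779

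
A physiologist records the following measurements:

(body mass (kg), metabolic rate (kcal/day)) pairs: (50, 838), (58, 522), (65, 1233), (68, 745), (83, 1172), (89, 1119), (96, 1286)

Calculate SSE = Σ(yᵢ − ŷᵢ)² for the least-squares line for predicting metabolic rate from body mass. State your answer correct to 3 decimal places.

n = 7, Σx = 509, Σy = 6915, Σxy = 523304, Σx² = 38739, Σy² = 7329583
Sxx = Σx² − (Σx)²/n = 38739 − 37011.571429 = 1727.428571
Sxy = Σxy − (Σx)(Σy)/n = 523304 − 502819.285714 = 20484.714286
Syy = Σy² − (Σy)²/n = 7329583 − 6831032.142857 = 498550.857143
b = Sxy/Sxx = 20484.714286/1727.428571 = 11.858501
SSE = Syy − b·Sxy = 498550.857143 − 11.858501·20484.714286 = 255632.842292

255632.842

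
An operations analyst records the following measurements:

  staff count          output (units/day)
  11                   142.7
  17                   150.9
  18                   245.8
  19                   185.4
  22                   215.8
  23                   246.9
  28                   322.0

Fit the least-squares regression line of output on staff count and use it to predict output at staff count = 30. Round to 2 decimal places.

321.58

n = 7, Σx = 138, Σy = 1509.5, Σxy = 31524.3, Σx² = 2892
Sxx = Σx² − (Σx)²/n = 2892 − 2720.571429 = 171.428571
Sxy = Σxy − (Σx)(Σy)/n = 31524.3 − 29758.714286 = 1765.585714
b = Sxy/Sxx = 1765.585714/171.428571 = 10.29925
a = ȳ − b·x̄ = 215.642857 − 10.29925·19.714286 = 12.6005
ŷ(30) = a + b·30 = 12.6005 + 10.29925·30 = 321.578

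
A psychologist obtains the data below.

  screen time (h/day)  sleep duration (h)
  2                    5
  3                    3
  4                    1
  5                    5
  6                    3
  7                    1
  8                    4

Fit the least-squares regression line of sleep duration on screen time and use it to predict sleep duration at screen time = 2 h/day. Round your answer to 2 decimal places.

n = 7, Σx = 35, Σy = 22, Σxy = 105, Σx² = 203
Sxx = Σx² − (Σx)²/n = 203 − 175 = 28
Sxy = Σxy − (Σx)(Σy)/n = 105 − 110 = -5
b = Sxy/Sxx = -5/28 = -0.178571
a = ȳ − b·x̄ = 3.142857 − (-0.178571)·5 = 4.035714
ŷ(2) = a + b·2 = 4.035714 + (-0.178571)·2 = 3.678571

3.68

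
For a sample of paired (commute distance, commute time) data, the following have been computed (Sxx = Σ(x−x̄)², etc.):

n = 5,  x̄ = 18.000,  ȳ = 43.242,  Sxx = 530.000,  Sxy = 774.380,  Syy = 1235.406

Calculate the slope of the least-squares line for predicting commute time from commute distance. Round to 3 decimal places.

b = Sxy/Sxx = 774.38/530 = 1.461094

1.461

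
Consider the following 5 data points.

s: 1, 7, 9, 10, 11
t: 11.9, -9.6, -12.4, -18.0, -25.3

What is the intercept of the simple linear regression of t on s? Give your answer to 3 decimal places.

15.699

n = 5, Σx = 38, Σy = -53.4, Σxy = -625.2, Σx² = 352
Sxx = Σx² − (Σx)²/n = 352 − 288.8 = 63.2
Sxy = Σxy − (Σx)(Σy)/n = -625.2 − (-405.84) = -219.36
b = Sxy/Sxx = -219.36/63.2 = -3.470886
a = ȳ − b·x̄ = -10.68 − (-3.470886)·7.6 = 15.698734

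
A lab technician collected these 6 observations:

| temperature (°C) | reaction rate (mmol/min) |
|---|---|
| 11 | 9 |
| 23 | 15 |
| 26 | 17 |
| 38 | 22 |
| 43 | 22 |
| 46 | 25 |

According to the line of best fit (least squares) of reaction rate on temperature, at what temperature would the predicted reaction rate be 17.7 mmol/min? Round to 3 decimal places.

29.693

n = 6, Σx = 187, Σy = 110, Σxy = 3818, Σx² = 6735
Sxx = Σx² − (Σx)²/n = 6735 − 5828.166667 = 906.833333
Sxy = Σxy − (Σx)(Σy)/n = 3818 − 3428.333333 = 389.666667
b = Sxy/Sxx = 389.666667/906.833333 = 0.429700
a = ȳ − b·x̄ = 18.333333 − 0.429700·31.166667 = 4.941003
Set a + b·x = 17.7: x = (17.7 − 4.941003) / 0.429700 = 29.692772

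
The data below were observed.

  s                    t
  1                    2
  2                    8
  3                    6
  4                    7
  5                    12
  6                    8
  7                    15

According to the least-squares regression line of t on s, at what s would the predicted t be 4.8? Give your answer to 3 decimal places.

n = 7, Σx = 28, Σy = 58, Σxy = 277, Σx² = 140
Sxx = Σx² − (Σx)²/n = 140 − 112 = 28
Sxy = Σxy − (Σx)(Σy)/n = 277 − 232 = 45
b = Sxy/Sxx = 45/28 = 1.607143
a = ȳ − b·x̄ = 8.285714 − 1.607143·4 = 1.857143
Set a + b·x = 4.8: x = (4.8 − 1.857143) / 1.607143 = 1.831111

1.831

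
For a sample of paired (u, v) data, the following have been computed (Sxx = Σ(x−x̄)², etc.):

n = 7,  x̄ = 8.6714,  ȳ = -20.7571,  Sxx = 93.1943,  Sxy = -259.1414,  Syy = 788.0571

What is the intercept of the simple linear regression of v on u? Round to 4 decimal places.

b = Sxy/Sxx = -259.1414/93.1943 = -2.780657
a = ȳ − b·x̄ = -20.7571 − (-2.780657)·8.6714 = 3.355091

3.3551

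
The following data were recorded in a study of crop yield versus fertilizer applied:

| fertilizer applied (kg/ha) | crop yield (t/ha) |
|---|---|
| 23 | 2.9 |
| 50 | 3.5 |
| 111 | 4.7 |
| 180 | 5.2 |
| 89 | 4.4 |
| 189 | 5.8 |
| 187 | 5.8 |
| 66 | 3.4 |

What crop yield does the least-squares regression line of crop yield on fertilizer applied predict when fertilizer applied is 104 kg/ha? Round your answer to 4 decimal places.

n = 8, Σx = 895, Σy = 35.7, Σxy = 4496.2, Σx² = 130717
Sxx = Σx² − (Σx)²/n = 130717 − 100128.125 = 30588.875
Sxy = Σxy − (Σx)(Σy)/n = 4496.2 − 3993.9375 = 502.2625
b = Sxy/Sxx = 502.2625/30588.875 = 0.016420
a = ȳ − b·x̄ = 4.4625 − 0.016420·111.875 = 2.625537
ŷ(104) = a + b·104 = 2.625537 + 0.016420·104 = 4.333194

4.3332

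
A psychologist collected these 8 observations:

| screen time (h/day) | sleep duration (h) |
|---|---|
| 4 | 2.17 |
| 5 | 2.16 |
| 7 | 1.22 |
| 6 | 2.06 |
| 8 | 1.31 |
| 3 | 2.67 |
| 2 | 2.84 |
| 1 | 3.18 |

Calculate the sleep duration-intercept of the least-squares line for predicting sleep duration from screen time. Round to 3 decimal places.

3.435

n = 8, Σx = 36, Σy = 17.61, Σxy = 67.73, Σx² = 204
Sxx = Σx² − (Σx)²/n = 204 − 162 = 42
Sxy = Σxy − (Σx)(Σy)/n = 67.73 − 79.245 = -11.515
b = Sxy/Sxx = -11.515/42 = -0.274167
a = ȳ − b·x̄ = 2.20125 − (-0.274167)·4.5 = 3.435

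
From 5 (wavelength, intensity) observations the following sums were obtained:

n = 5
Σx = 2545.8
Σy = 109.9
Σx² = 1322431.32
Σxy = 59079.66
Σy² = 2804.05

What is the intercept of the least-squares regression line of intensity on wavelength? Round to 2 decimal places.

Sxx = Σx² − (Σx)²/n = 1322431.32 − 1296219.528 = 26211.792
Sxy = Σxy − (Σx)(Σy)/n = 59079.66 − 55956.684 = 3122.976
b = Sxy/Sxx = 3122.976/26211.792 = 0.119144
a = ȳ − b·x̄ = 21.98 − 0.119144·509.16 = -38.683325

-38.68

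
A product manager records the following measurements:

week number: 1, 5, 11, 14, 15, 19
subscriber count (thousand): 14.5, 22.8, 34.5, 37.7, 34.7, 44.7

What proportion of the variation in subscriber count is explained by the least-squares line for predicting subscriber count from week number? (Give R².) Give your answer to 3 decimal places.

n = 6, Σx = 65, Σy = 188.9, Σxy = 2405.6, Σx² = 929, Σy² = 6543.81
Sxx = Σx² − (Σx)²/n = 929 − 704.166667 = 224.833333
Sxy = Σxy − (Σx)(Σy)/n = 2405.6 − 2046.416667 = 359.183333
Syy = Σy² − (Σy)²/n = 6543.81 − 5947.201667 = 596.608333
R² = Sxy²/(Sxx·Syy) = (359.183333)²/(224.833333·596.608333) = 0.961795

0.962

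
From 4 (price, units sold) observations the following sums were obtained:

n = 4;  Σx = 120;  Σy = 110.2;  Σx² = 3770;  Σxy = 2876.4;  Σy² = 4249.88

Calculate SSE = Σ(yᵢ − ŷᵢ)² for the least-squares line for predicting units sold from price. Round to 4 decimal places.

Sxx = Σx² − (Σx)²/n = 3770 − 3600 = 170
Sxy = Σxy − (Σx)(Σy)/n = 2876.4 − 3306 = -429.6
Syy = Σy² − (Σy)²/n = 4249.88 − 3036.01 = 1213.87
b = Sxy/Sxx = -429.6/170 = -2.527059
SSE = Syy − b·Sxy = 1213.87 − (-2.527059)·(-429.6) = 128.245529

128.2455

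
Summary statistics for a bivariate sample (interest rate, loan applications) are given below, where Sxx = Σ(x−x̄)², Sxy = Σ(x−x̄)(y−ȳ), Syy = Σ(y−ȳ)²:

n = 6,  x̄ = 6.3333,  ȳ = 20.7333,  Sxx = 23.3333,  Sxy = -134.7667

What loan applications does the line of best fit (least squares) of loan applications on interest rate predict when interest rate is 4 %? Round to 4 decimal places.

b = Sxy/Sxx = -134.7667/23.3333 = -5.775724
a = ȳ − b·x̄ = 20.7333 − (-5.775724)·6.3333 = 57.312693
ŷ(4) = a + b·4 = 57.312693 + (-5.775724)·4 = 34.209797

34.2098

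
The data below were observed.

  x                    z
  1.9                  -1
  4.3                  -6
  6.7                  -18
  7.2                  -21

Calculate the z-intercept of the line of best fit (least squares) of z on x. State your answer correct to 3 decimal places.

n = 4, Σx = 20.1, Σy = -46, Σxy = -299.5, Σx² = 118.83
Sxx = Σx² − (Σx)²/n = 118.83 − 101.0025 = 17.8275
Sxy = Σxy − (Σx)(Σy)/n = -299.5 − (-231.15) = -68.35
b = Sxy/Sxx = -68.35/17.8275 = -3.833964
a = ȳ − b·x̄ = -11.5 − (-3.833964)·5.025 = 7.765671

7.766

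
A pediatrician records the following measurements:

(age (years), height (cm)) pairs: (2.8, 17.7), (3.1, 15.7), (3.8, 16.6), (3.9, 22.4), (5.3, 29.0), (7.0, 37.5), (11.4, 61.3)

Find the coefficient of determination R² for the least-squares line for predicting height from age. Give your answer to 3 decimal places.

n = 7, Σx = 37.3, Σy = 200.2, Σxy = 1363.69, Σx² = 254.15, Σy² = 7342.04
Sxx = Σx² − (Σx)²/n = 254.15 − 198.755714 = 55.394286
Sxy = Σxy − (Σx)(Σy)/n = 1363.69 − 1066.78 = 296.91
Syy = Σy² − (Σy)²/n = 7342.04 − 5725.72 = 1616.32
R² = Sxy²/(Sxx·Syy) = (296.91)²/(55.394286·1616.32) = 0.984594

0.985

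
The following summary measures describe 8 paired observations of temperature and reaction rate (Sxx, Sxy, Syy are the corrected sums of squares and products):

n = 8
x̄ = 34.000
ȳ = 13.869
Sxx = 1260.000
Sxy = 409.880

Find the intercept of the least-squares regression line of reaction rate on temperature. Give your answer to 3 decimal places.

b = Sxy/Sxx = 409.88/1260 = 0.325302
a = ȳ − b·x̄ = 13.869 − 0.325302·34 = 2.808746

2.809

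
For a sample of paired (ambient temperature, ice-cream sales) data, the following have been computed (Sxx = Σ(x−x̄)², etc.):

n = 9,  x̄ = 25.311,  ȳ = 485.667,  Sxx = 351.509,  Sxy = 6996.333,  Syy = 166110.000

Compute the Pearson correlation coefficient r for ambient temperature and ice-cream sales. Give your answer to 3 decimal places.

r = Sxy/√(Sxx·Syy) = 6996.333/√(58389159.99) = 6996.333/7641.279997 = 0.915597

0.916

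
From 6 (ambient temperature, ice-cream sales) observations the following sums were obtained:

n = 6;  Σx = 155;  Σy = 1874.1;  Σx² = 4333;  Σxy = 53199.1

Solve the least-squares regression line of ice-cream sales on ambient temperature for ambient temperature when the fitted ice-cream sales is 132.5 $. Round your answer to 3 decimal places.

Sxx = Σx² − (Σx)²/n = 4333 − 4004.166667 = 328.833333
Sxy = Σxy − (Σx)(Σy)/n = 53199.1 − 48414.25 = 4784.85
b = Sxy/Sxx = 4784.85/328.833333 = 14.550988
a = ȳ − b·x̄ = 312.35 − 14.550988·25.833333 = -63.550532
Set a + b·x = 132.5: x = (132.5 − (-63.550532)) / 14.550988 = 13.473348

13.473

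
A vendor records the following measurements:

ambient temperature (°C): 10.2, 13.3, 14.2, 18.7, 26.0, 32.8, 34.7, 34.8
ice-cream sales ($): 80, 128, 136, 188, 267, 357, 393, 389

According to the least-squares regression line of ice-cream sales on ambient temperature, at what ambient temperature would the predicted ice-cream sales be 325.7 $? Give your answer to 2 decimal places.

29.87

n = 8, Σx = 184.7, Σy = 1938, Σxy = 53791.1, Σx² = 4999.23
Sxx = Σx² − (Σx)²/n = 4999.23 − 4264.26125 = 734.96875
Sxy = Σxy − (Σx)(Σy)/n = 53791.1 − 44743.575 = 9047.525
b = Sxy/Sxx = 9047.525/734.96875 = 12.310081
a = ȳ − b·x̄ = 242.25 − 12.310081·23.0875 = -41.959000
Set a + b·x = 325.7: x = (325.7 − (-41.959000)) / 12.310081 = 29.866497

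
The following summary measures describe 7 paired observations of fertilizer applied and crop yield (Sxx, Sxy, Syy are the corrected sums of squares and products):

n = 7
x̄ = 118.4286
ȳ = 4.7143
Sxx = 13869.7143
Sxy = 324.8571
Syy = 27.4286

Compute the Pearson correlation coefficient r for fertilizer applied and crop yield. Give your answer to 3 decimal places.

r = Sxy/√(Sxx·Syy) = 324.8571/√(380426.845649) = 324.8571/616.787521 = 0.526692

0.527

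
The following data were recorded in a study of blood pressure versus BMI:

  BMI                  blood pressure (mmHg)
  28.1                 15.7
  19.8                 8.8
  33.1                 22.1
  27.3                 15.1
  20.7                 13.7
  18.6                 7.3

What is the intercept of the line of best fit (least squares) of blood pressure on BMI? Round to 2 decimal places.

-7.57

n = 6, Σx = 147.6, Σy = 82.7, Σxy = 2178.52, Σx² = 3797
Sxx = Σx² − (Σx)²/n = 3797 − 3630.96 = 166.04
Sxy = Σxy − (Σx)(Σy)/n = 2178.52 − 2034.42 = 144.1
b = Sxy/Sxx = 144.1/166.04 = 0.867863
a = ȳ − b·x̄ = 13.783333 − 0.867863·24.6 = -7.566101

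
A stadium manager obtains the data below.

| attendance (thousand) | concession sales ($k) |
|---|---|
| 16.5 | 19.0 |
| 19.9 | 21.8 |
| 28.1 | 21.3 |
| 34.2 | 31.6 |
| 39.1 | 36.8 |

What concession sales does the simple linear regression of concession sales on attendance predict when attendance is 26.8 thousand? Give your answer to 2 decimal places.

n = 5, Σx = 137.8, Σy = 130.5, Σxy = 3865.45, Σx² = 4156.32
Sxx = Σx² − (Σx)²/n = 4156.32 − 3797.768 = 358.552
Sxy = Σxy − (Σx)(Σy)/n = 3865.45 − 3596.58 = 268.87
b = Sxy/Sxx = 268.87/358.552 = 0.749877
a = ȳ − b·x̄ = 26.1 − 0.749877·27.56 = 5.433382
ŷ(26.8) = a + b·26.8 = 5.433382 + 0.749877·26.8 = 25.530093

25.53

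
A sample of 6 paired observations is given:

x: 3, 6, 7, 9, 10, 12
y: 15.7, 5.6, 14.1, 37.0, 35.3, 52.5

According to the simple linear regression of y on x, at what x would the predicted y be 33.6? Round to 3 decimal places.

9.292

n = 6, Σx = 47, Σy = 160.2, Σxy = 1495.4, Σx² = 419
Sxx = Σx² − (Σx)²/n = 419 − 368.166667 = 50.833333
Sxy = Σxy − (Σx)(Σy)/n = 1495.4 − 1254.9 = 240.5
b = Sxy/Sxx = 240.5/50.833333 = 4.731148
a = ȳ − b·x̄ = 26.7 − 4.731148·7.833333 = -10.360656
Set a + b·x = 33.6: x = (33.6 − (-10.360656)) / 4.731148 = 9.291753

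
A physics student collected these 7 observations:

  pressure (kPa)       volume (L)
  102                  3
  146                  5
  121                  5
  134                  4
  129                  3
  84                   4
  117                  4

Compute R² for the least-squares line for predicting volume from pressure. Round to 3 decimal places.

n = 7, Σx = 833, Σy = 28, Σxy = 3368, Σx² = 101703, Σy² = 116
Sxx = Σx² − (Σx)²/n = 101703 − 99127 = 2576
Sxy = Σxy − (Σx)(Σy)/n = 3368 − 3332 = 36
Syy = Σy² − (Σy)²/n = 116 − 112 = 4
R² = Sxy²/(Sxx·Syy) = (36)²/(2576·4) = 0.125776

0.126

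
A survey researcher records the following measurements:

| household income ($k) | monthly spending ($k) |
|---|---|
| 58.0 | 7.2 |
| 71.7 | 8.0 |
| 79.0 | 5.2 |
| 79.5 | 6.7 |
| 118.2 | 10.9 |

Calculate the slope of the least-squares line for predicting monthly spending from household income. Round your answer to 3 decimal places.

n = 5, Σx = 406.4, Σy = 38, Σxy = 3223.03, Σx² = 35037.38
Sxx = Σx² − (Σx)²/n = 35037.38 − 33032.192 = 2005.188
Sxy = Σxy − (Σx)(Σy)/n = 3223.03 − 3088.64 = 134.39
b = Sxy/Sxx = 134.39/2005.188 = 0.067021

0.067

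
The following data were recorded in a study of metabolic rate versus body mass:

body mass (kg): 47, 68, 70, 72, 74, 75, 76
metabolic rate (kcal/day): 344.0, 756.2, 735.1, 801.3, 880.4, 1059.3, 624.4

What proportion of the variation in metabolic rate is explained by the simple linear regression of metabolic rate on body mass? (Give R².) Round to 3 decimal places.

0.638

n = 7, Σx = 482, Σy = 5200.7, Σxy = 368791.7, Σx² = 33794, Σy² = 4159724.15
Sxx = Σx² − (Σx)²/n = 33794 − 33189.142857 = 604.857143
Sxy = Σxy − (Σx)(Σy)/n = 368791.7 − 358105.342857 = 10686.357143
Syy = Σy² − (Σy)²/n = 4159724.15 − 3863897.212857 = 295826.937143
R² = Sxy²/(Sxx·Syy) = (10686.357143)²/(604.857143·295826.937143) = 0.638218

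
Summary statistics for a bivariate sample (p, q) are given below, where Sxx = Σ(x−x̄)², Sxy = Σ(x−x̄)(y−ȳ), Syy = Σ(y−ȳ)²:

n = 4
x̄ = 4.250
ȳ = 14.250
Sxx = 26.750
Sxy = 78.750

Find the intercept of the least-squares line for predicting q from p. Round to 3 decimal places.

1.738

b = Sxy/Sxx = 78.75/26.75 = 2.943925
a = ȳ − b·x̄ = 14.25 − 2.943925·4.25 = 1.738318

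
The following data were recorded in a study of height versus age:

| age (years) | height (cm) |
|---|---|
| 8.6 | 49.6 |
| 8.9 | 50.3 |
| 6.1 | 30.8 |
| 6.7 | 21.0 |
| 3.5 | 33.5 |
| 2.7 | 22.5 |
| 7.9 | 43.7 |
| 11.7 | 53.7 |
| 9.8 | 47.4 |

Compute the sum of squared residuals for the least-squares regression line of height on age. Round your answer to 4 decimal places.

n = 9, Σx = 65.9, Σy = 352.5, Σxy = 2818.85, Σx² = 550.15, Σy² = 15048.53
Sxx = Σx² − (Σx)²/n = 550.15 − 482.534444 = 67.615556
Sxy = Σxy − (Σx)(Σy)/n = 2818.85 − 2581.083333 = 237.766667
Syy = Σy² − (Σy)²/n = 15048.53 − 13806.25 = 1242.28
b = Sxy/Sxx = 237.766667/67.615556 = 3.516449
SSE = Syy − b·Sxy = 1242.28 − 3.516449·237.766667 = 406.185594

406.1856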